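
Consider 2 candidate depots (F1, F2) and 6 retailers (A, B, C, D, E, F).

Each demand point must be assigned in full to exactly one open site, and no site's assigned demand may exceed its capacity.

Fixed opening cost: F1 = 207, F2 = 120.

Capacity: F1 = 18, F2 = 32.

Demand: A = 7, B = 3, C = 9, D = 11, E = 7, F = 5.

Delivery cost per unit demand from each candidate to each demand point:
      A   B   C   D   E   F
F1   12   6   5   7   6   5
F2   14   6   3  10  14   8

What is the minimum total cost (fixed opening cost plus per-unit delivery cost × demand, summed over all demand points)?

629

Open {F1, F2}; cheapest assignment that respects the capacities:
  F1 (cap 18, load 18): D, E — cost 11×7 + 7×6 = 119
  F2 (cap 32, load 24): A, B, C, F — cost 7×14 + 3×6 + 9×3 + 5×8 = 183
  Shipping 302, fixed 327 → total 629.
  Any other capacity-feasible assignment to {F1, F2} ships for at least 302.
Total demand is 42 and no other set of sites has combined capacity ≥ 42, so {F1, F2} is the only feasible choice of open sites. Minimum: 629.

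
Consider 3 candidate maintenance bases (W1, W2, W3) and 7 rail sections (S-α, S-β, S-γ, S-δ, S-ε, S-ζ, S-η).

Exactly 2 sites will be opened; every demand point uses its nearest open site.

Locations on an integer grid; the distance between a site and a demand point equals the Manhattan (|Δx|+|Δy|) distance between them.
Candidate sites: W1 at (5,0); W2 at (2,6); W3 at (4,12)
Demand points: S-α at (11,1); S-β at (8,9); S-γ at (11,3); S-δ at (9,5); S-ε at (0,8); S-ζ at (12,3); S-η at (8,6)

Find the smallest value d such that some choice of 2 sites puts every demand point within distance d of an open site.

Open {W1, W2}.
  Farthest demand point is S-ζ at distance 10 (to W1); all others are ≤ 10.
With {W1, W3} the worst case is 10.
With {W2, W3} the worst case is 14.
No size-2 selection achieves below 10.

10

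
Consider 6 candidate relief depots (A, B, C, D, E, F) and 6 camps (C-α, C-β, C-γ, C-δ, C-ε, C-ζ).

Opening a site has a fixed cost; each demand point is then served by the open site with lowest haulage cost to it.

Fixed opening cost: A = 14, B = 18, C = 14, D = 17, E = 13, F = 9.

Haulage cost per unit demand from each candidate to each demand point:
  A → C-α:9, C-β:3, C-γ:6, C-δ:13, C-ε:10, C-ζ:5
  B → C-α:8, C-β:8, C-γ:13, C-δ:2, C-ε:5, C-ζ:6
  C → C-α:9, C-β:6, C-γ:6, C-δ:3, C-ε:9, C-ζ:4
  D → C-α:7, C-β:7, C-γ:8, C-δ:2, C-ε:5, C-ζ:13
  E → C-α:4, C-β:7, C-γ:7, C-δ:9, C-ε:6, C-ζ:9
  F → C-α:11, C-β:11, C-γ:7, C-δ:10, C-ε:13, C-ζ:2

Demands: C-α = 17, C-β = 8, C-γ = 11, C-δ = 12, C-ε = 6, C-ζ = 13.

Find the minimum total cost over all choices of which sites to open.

291

Open {A, D, E, F}: assign each demand point to its cheapest open site.
  C-α→E 17×4=68, C-β→A 8×3=24, C-γ→A 11×6=66, C-δ→D 12×2=24, C-ε→D 6×5=30, C-ζ→F 13×2=26
  haulage cost 238, fixed 53 → total 291.
Compare {A, B, E, F}: haulage cost 238 + fixed 54 = 292.
Compare {A, C, D, E, F}: haulage cost 238 + fixed 67 = 305.
Compare {A, C, E, F}: haulage cost 256 + fixed 50 = 306.
All other subsets cost ≥ 292. Minimum total cost: 291.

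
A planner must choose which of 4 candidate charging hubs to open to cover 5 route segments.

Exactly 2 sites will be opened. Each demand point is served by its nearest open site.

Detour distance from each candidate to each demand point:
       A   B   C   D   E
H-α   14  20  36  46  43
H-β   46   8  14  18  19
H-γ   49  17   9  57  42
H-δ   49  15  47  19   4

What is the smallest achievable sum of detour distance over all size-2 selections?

Open {H-α, H-β}.
  A→H-α 14, B→H-β 8, C→H-β 14, D→H-β 18, E→H-β 19  ⇒ total 73.
Compare {H-α, H-δ}: total 88.
Compare {H-β, H-δ}: total 90.
No size-2 selection does better; minimum is 73.

73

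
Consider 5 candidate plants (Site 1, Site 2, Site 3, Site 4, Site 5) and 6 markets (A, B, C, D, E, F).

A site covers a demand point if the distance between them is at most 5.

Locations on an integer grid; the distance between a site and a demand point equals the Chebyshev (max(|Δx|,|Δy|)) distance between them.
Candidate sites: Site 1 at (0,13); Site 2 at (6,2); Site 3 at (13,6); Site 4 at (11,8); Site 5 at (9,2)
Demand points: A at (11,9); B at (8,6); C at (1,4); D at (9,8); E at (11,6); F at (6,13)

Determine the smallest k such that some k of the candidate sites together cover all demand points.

2

Coverage sets (demand points within 5 of each site):
  Site 1: {}
  Site 2: {B, C, E}
  Site 3: {A, B, D, E}
  Site 4: {A, B, D, E, F}
  Site 5: {B, E}
No single site covers all 6 demand points.
But {Site 2, Site 4} covers everything, so the minimum is 2.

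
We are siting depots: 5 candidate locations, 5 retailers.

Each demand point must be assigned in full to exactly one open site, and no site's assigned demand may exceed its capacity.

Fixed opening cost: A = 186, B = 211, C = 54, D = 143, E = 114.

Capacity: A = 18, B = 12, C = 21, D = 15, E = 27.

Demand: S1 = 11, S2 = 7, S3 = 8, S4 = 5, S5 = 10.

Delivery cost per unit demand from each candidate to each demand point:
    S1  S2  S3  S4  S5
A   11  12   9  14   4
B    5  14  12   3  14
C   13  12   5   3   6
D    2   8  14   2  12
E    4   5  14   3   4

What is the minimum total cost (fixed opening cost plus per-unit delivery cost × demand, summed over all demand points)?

Open {C, E}; cheapest assignment that respects the capacities:
  C (cap 21, load 18): S3, S5 — cost 8×5 + 10×6 = 100
  E (cap 27, load 23): S1, S2, S4 — cost 11×4 + 7×5 + 5×3 = 94
  Shipping 194, fixed 168 → total 362.
  Any other capacity-feasible assignment to {C, E} ships for at least 194.
Compare {C, D, E}: its best feasible assignment gives total 463.
Compare {A, E}: its best feasible assignment gives total 506.
Every other set of open sites that can feasibly serve all demand totals ≥ 463 even under its best assignment. Minimum: 362.

362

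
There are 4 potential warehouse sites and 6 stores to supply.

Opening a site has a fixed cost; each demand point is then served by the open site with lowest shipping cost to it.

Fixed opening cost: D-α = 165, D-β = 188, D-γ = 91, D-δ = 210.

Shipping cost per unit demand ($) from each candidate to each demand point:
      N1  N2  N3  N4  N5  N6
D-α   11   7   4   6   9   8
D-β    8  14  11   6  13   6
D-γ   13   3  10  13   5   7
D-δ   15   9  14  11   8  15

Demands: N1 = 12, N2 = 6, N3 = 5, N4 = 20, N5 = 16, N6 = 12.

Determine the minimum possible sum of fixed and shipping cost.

710

Open {D-α, D-γ}: assign each demand point to its cheapest open site.
  N1→D-α 12×11=132, N2→D-γ 6×3=18, N3→D-α 5×4=20, N4→D-α 20×6=120, N5→D-γ 16×5=80, N6→D-γ 12×7=84
  shipping cost 454, fixed 256 → total 710.
Compare {D-β, D-γ}: shipping cost 436 + fixed 279 = 715.
Compare {D-α}: shipping cost 554 + fixed 165 = 719.
Compare {D-γ}: shipping cost 648 + fixed 91 = 739.
All other subsets cost ≥ 715. Minimum total cost: 710.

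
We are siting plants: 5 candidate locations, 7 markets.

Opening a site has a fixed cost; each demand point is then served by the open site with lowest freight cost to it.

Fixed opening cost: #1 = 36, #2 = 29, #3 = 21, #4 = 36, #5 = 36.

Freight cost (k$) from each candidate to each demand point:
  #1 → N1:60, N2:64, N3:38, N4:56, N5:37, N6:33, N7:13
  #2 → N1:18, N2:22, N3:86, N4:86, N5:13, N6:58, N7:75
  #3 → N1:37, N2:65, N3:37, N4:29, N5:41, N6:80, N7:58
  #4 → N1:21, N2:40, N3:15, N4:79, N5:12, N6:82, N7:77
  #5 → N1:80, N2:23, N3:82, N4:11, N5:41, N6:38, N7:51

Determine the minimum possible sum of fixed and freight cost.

236

Open {#1, #4, #5}: assign each demand point to its cheapest open site.
  N1→#4 21, N2→#5 23, N3→#4 15, N4→#5 11, N5→#4 12, N6→#1 33, N7→#1 13
  freight cost 128, fixed 108 → total 236.
Compare {#4, #5}: freight cost 171 + fixed 72 = 243.
Compare {#1, #2, #5}: freight cost 148 + fixed 101 = 249.
Compare {#1, #2, #3}: freight cost 165 + fixed 86 = 251.
All other subsets cost ≥ 243. Minimum total cost: 236.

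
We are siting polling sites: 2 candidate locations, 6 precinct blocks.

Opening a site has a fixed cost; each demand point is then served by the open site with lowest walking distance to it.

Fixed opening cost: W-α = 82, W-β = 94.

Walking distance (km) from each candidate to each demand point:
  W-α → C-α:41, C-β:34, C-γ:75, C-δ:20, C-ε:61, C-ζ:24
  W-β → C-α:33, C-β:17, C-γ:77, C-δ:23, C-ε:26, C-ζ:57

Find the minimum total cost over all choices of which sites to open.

Open {W-β}: assign each demand point to its cheapest open site.
  C-α→W-β 33, C-β→W-β 17, C-γ→W-β 77, C-δ→W-β 23, C-ε→W-β 26, C-ζ→W-β 57
  walking distance 233, fixed 94 → total 327.
Compare {W-α}: walking distance 255 + fixed 82 = 337.
Compare {W-α, W-β}: walking distance 195 + fixed 176 = 371.

327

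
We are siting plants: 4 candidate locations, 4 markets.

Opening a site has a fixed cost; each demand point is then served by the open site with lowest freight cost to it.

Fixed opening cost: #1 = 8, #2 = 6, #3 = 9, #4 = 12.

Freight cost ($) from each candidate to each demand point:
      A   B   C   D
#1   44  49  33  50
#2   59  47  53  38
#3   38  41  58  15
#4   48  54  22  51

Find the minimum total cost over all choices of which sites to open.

Open {#3, #4}: assign each demand point to its cheapest open site.
  A→#3 38, B→#3 41, C→#4 22, D→#3 15
  freight cost 116, fixed 21 → total 137.
Compare {#2, #3, #4}: freight cost 116 + fixed 27 = 143.
Compare {#1, #3}: freight cost 127 + fixed 17 = 144.
Compare {#1, #3, #4}: freight cost 116 + fixed 29 = 145.
All other subsets cost ≥ 143. Minimum total cost: 137.

137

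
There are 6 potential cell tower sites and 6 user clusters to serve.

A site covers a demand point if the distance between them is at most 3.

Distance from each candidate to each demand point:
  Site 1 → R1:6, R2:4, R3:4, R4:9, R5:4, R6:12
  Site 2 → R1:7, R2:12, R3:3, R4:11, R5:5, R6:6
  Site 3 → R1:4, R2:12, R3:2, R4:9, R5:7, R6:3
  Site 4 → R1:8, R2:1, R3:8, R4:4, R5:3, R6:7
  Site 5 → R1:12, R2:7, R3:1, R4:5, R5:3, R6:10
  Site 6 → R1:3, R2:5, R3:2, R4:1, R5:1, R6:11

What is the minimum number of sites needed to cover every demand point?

Coverage sets (demand points within 3 of each site):
  Site 1: {}
  Site 2: {R3}
  Site 3: {R3, R6}
  Site 4: {R2, R5}
  Site 5: {R3, R5}
  Site 6: {R1, R3, R4, R5}
No 2 sites suffice: every size-2 union leaves at least one demand point uncovered.
But {Site 3, Site 4, Site 6} covers everything, so the minimum is 3.

3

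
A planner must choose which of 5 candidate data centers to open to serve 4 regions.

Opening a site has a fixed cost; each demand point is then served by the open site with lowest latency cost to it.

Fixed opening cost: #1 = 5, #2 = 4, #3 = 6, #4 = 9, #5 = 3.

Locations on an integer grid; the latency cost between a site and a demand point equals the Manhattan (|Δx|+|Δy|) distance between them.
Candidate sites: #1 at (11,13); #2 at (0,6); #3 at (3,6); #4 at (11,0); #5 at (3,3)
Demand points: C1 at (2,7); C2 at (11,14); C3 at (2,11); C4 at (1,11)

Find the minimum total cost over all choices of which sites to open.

26

Open {#1, #2}: assign each demand point to its cheapest open site.
  C1→#2 3, C2→#1 1, C3→#2 7, C4→#2 6
  latency cost 17, fixed 9 → total 26.
Compare {#1, #3}: latency cost 16 + fixed 11 = 27.
Compare {#1, #2, #5}: latency cost 17 + fixed 12 = 29.
Compare {#1, #2, #3}: latency cost 15 + fixed 15 = 30.
All other subsets cost ≥ 27. Minimum total cost: 26.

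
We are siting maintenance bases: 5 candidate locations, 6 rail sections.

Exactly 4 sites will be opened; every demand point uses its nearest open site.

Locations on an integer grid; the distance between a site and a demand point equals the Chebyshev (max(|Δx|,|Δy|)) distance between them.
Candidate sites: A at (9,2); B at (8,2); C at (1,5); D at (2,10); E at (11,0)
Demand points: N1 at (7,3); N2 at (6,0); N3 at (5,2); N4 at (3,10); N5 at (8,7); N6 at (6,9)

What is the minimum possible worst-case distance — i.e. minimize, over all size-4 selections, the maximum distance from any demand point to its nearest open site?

5

Open {A, B, C, D}.
  Farthest demand point is N5 at distance 5 (to A); all others are ≤ 5.
With {A, B, C, E} the worst case is 5.
With {A, B, D, E} the worst case is 5.
No size-4 selection achieves below 5.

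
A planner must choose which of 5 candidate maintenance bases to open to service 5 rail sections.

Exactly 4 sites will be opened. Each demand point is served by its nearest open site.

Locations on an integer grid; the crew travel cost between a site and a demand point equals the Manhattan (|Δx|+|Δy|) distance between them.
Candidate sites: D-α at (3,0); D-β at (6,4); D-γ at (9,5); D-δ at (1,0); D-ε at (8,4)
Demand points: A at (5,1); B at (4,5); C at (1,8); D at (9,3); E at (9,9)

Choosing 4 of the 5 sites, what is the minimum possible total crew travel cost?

20

Open {D-α, D-β, D-γ, D-δ}.
  A→D-α 3, B→D-β 3, C→D-δ 8, D→D-γ 2, E→D-γ 4  ⇒ total 20.
Compare {D-α, D-β, D-γ, D-ε}: total 21.
Compare {D-β, D-γ, D-δ, D-ε}: total 21.
No size-4 selection does better; minimum is 20.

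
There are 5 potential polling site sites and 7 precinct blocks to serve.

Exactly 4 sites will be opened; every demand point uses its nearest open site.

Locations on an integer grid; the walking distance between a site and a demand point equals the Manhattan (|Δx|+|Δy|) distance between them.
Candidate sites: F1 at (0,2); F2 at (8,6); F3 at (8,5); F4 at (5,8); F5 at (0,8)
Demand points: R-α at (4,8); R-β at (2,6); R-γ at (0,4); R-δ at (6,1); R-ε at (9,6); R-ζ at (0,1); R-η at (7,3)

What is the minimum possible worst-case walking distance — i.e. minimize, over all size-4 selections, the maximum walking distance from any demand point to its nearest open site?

Open {F1, F2, F3, F4}.
  Farthest demand point is R-δ at walking distance 6 (to F3); all others are ≤ 6.
With {F1, F2, F3, F5} the worst case is 6.
With {F1, F3, F4, F5} the worst case is 6.
No size-4 selection achieves below 6.

6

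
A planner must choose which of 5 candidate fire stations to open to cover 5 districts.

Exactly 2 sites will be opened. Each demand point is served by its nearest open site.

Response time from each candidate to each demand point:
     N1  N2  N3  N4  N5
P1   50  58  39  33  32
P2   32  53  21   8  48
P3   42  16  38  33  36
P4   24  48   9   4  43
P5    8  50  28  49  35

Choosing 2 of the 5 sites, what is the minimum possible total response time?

89

Open {P3, P4}.
  N1→P4 24, N2→P3 16, N3→P4 9, N4→P4 4, N5→P3 36  ⇒ total 89.
Compare {P4, P5}: total 104.
Compare {P2, P3}: total 113.
No size-2 selection does better; minimum is 89.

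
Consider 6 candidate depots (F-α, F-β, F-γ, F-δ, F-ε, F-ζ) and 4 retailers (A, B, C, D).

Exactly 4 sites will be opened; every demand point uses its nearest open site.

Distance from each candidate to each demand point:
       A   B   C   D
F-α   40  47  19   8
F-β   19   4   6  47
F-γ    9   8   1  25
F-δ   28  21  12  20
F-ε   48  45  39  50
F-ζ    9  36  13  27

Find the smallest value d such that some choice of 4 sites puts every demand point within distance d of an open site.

Open {F-α, F-β, F-γ, F-δ}.
  Farthest demand point is A at distance 9 (to F-γ); all others are ≤ 9.
With {F-α, F-β, F-γ, F-ε} the worst case is 9.
With {F-α, F-β, F-γ, F-ζ} the worst case is 9.
No size-4 selection achieves below 9.

9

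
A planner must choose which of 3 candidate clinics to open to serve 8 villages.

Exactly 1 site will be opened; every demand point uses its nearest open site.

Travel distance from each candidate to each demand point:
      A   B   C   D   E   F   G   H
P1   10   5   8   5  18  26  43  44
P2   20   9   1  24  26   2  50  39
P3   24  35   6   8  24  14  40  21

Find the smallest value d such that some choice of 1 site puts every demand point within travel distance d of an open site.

Open {P3}.
  Farthest demand point is G at travel distance 40 (to P3); all others are ≤ 40.
With {P1} the worst case is 44.
With {P2} the worst case is 50.
No size-1 selection achieves below 40.

40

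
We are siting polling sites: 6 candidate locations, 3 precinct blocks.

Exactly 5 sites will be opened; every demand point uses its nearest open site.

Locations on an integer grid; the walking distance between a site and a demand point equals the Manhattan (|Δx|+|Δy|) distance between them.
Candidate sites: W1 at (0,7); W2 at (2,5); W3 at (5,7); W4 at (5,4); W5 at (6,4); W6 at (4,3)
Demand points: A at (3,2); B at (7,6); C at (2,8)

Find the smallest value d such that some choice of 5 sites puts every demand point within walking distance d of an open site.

3

Open {W1, W2, W3, W4, W6}.
  Farthest demand point is B at walking distance 3 (to W3); all others are ≤ 3.
With {W1, W2, W3, W5, W6} the worst case is 3.
With {W1, W2, W4, W5, W6} the worst case is 3.
No size-5 selection achieves below 3.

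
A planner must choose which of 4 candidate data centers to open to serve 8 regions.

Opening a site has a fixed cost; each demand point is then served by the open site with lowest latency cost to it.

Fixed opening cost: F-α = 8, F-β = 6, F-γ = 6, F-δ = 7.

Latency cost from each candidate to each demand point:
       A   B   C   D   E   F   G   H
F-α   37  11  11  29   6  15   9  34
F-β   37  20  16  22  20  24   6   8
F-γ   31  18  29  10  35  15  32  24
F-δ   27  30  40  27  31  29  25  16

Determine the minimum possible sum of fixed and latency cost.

Open {F-α, F-β, F-γ}: assign each demand point to its cheapest open site.
  A→F-γ 31, B→F-α 11, C→F-α 11, D→F-γ 10, E→F-α 6, F→F-α 15, G→F-β 6, H→F-β 8
  latency cost 98, fixed 20 → total 118.
Compare {F-α, F-β, F-γ, F-δ}: latency cost 94 + fixed 27 = 121.
Compare {F-α, F-γ, F-δ}: latency cost 105 + fixed 21 = 126.
Compare {F-α, F-β, F-δ}: latency cost 106 + fixed 21 = 127.
All other subsets cost ≥ 121. Minimum total cost: 118.

118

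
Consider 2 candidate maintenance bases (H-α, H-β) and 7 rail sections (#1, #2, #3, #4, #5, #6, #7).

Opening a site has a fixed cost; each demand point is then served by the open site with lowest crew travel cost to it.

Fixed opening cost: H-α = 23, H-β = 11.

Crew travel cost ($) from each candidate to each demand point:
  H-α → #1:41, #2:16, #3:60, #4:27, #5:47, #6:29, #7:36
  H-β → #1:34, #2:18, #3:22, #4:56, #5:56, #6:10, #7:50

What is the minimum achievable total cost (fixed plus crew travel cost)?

226

Open {H-α, H-β}: assign each demand point to its cheapest open site.
  #1→H-β 34, #2→H-α 16, #3→H-β 22, #4→H-α 27, #5→H-α 47, #6→H-β 10, #7→H-α 36
  crew travel cost 192, fixed 34 → total 226.
Compare {H-β}: crew travel cost 246 + fixed 11 = 257.
Compare {H-α}: crew travel cost 256 + fixed 23 = 279.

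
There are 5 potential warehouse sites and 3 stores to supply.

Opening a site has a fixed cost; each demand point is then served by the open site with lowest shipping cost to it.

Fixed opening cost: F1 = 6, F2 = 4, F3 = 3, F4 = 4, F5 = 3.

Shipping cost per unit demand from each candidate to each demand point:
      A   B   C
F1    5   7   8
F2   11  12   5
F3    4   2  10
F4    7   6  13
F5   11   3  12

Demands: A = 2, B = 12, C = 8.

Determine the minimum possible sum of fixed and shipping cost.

79

Open {F2, F3}: assign each demand point to its cheapest open site.
  A→F3 2×4=8, B→F3 12×2=24, C→F2 8×5=40
  shipping cost 72, fixed 7 → total 79.
Compare {F2, F3, F5}: shipping cost 72 + fixed 10 = 82.
Compare {F2, F3, F4}: shipping cost 72 + fixed 11 = 83.
Compare {F1, F2, F3}: shipping cost 72 + fixed 13 = 85.
All other subsets cost ≥ 82. Minimum total cost: 79.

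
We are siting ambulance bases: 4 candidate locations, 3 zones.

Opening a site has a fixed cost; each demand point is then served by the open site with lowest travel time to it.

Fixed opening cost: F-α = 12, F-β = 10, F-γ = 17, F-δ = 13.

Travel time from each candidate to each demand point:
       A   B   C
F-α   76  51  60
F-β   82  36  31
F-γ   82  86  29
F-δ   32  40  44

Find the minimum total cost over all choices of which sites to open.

122

Open {F-β, F-δ}: assign each demand point to its cheapest open site.
  A→F-δ 32, B→F-β 36, C→F-β 31
  travel time 99, fixed 23 → total 122.
Compare {F-δ}: travel time 116 + fixed 13 = 129.
Compare {F-γ, F-δ}: travel time 101 + fixed 30 = 131.
Compare {F-α, F-β, F-δ}: travel time 99 + fixed 35 = 134.
All other subsets cost ≥ 129. Minimum total cost: 122.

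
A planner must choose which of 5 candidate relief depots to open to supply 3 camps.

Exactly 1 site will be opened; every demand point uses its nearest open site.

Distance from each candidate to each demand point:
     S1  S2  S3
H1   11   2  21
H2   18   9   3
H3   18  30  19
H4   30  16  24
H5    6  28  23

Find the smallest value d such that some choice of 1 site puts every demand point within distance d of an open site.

18

Open {H2}.
  Farthest demand point is S1 at distance 18 (to H2); all others are ≤ 18.
With {H1} the worst case is 21.
With {H5} the worst case is 28.
No size-1 selection achieves below 18.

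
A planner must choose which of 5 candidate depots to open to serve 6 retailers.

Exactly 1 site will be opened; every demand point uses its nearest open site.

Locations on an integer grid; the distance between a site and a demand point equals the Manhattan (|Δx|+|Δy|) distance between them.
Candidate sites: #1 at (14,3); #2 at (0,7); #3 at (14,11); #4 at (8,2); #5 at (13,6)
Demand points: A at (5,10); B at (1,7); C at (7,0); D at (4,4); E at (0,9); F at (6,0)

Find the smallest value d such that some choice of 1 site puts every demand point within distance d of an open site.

Open {#2}.
  Farthest demand point is C at distance 14 (to #2); all others are ≤ 14.
With {#4} the worst case is 15.
With {#5} the worst case is 16.
No size-1 selection achieves below 14.

14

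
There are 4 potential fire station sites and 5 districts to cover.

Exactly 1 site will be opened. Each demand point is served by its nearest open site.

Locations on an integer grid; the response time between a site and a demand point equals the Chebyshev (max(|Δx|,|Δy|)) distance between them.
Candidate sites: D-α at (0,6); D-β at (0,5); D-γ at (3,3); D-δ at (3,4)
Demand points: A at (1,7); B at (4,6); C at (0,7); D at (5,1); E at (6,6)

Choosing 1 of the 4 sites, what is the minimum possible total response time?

14

Open {D-δ}.
  A→D-δ 3, B→D-δ 2, C→D-δ 3, D→D-δ 3, E→D-δ 3  ⇒ total 14.
Compare {D-γ}: total 16.
Compare {D-α}: total 17.
No size-1 selection does better; minimum is 14.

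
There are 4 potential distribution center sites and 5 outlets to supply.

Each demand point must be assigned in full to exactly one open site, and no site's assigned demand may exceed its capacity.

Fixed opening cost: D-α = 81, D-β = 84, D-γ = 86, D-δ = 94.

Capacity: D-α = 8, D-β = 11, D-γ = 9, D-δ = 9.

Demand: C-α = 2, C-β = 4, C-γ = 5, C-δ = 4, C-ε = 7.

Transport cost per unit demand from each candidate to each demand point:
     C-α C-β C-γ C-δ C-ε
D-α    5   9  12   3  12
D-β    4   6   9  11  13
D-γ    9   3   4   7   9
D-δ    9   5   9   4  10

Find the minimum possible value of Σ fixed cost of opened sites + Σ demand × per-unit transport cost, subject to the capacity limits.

Open {D-α, D-γ, D-δ}; cheapest assignment that respects the capacities:
  D-α (cap 8, load 6): C-α, C-δ — cost 2×5 + 4×3 = 22
  D-γ (cap 9, load 9): C-β, C-γ — cost 4×3 + 5×4 = 32
  D-δ (cap 9, load 7): C-ε — cost 7×10 = 70
  Shipping 124, fixed 261 → total 385.
  Any other capacity-feasible assignment to {D-α, D-γ, D-δ} ships for at least 124.
Compare {D-α, D-β, D-γ}: its best feasible assignment gives total 394.
Compare {D-β, D-γ, D-δ}: its best feasible assignment gives total 411.
Every other set of open sites that can feasibly serve all demand totals ≥ 394 even under its best assignment. Minimum: 385.

385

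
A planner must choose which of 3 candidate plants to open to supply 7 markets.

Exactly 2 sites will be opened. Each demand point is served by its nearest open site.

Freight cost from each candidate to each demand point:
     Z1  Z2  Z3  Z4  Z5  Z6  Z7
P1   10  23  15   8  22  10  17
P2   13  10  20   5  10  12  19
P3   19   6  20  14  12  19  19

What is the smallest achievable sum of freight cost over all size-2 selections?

77

Open {P1, P2}.
  Z1→P1 10, Z2→P2 10, Z3→P1 15, Z4→P2 5, Z5→P2 10, Z6→P1 10, Z7→P1 17  ⇒ total 77.
Compare {P1, P3}: total 78.
Compare {P2, P3}: total 85.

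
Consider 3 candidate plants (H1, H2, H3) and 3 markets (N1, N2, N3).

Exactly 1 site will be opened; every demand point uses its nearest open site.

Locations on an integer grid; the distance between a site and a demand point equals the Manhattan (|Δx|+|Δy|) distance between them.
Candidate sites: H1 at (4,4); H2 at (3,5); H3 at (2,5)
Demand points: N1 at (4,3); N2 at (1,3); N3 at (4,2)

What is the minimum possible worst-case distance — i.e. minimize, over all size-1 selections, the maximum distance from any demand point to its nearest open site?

Open {H1}.
  Farthest demand point is N2 at distance 4 (to H1); all others are ≤ 4.
With {H2} the worst case is 4.
With {H3} the worst case is 5.
No size-1 selection achieves below 4.

4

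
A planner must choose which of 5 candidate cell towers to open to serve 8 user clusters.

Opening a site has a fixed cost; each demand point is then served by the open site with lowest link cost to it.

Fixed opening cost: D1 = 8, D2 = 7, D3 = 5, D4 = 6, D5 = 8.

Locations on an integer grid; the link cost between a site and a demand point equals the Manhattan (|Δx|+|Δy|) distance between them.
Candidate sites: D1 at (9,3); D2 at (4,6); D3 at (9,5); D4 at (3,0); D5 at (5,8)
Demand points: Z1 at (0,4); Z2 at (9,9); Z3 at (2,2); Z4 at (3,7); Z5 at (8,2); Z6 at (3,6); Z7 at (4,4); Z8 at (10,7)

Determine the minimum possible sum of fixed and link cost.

40

Open {D2, D3}: assign each demand point to its cheapest open site.
  Z1→D2 6, Z2→D3 4, Z3→D2 6, Z4→D2 2, Z5→D3 4, Z6→D2 1, Z7→D2 2, Z8→D3 3
  link cost 28, fixed 12 → total 40.
Compare {D2, D3, D4}: link cost 25 + fixed 18 = 43.
Compare {D1, D2}: link cost 30 + fixed 15 = 45.
Compare {D1, D2, D3}: link cost 26 + fixed 20 = 46.
All other subsets cost ≥ 43. Minimum total cost: 40.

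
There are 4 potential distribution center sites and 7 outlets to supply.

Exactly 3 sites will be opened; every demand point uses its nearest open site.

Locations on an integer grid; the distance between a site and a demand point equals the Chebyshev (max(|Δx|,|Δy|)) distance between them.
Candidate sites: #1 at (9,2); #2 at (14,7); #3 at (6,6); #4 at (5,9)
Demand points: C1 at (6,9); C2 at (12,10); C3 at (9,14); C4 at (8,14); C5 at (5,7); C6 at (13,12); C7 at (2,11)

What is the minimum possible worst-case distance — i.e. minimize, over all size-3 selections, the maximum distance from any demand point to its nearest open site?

Open {#1, #2, #4}.
  Farthest demand point is C3 at distance 5 (to #4); all others are ≤ 5.
With {#2, #3, #4} the worst case is 5.
With {#1, #2, #3} the worst case is 7.
No size-3 selection achieves below 5.

5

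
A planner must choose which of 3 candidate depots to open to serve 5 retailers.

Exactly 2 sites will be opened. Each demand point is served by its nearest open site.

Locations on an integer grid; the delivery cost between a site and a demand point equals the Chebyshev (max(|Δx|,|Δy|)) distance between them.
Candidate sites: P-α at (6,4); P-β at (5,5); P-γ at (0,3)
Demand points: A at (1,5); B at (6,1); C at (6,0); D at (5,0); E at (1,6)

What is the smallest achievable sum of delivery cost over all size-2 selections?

Open {P-α, P-γ}.
  A→P-γ 2, B→P-α 3, C→P-α 4, D→P-α 4, E→P-γ 3  ⇒ total 16.
Compare {P-α, P-β}: total 19.
Compare {P-β, P-γ}: total 19.

16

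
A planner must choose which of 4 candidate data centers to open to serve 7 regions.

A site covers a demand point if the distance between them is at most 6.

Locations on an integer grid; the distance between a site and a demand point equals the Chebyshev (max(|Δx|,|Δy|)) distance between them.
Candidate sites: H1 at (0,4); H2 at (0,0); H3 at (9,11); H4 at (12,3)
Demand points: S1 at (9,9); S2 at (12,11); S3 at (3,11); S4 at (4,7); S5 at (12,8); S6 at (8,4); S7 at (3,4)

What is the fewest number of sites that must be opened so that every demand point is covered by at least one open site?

Coverage sets (demand points within 6 of each site):
  H1: {S4, S7}
  H2: {S7}
  H3: {S1, S2, S3, S4, S5}
  H4: {S1, S5, S6}
No 2 sites suffice: every size-2 union leaves at least one demand point uncovered.
But {H1, H3, H4} covers everything, so the minimum is 3.

3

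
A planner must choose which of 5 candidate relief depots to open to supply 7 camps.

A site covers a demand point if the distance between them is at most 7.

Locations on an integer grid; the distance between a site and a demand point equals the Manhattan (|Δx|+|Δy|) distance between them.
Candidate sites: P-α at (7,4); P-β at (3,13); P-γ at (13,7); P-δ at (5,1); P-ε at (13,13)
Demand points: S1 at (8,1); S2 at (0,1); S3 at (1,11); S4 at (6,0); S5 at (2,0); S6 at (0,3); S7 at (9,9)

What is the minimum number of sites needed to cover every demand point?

Coverage sets (demand points within 7 of each site):
  P-α: {S1, S4, S7}
  P-β: {S3}
  P-γ: {S7}
  P-δ: {S1, S2, S4, S5, S6}
  P-ε: {}
No 2 sites suffice: every size-2 union leaves at least one demand point uncovered.
But {P-α, P-β, P-δ} covers everything, so the minimum is 3.

3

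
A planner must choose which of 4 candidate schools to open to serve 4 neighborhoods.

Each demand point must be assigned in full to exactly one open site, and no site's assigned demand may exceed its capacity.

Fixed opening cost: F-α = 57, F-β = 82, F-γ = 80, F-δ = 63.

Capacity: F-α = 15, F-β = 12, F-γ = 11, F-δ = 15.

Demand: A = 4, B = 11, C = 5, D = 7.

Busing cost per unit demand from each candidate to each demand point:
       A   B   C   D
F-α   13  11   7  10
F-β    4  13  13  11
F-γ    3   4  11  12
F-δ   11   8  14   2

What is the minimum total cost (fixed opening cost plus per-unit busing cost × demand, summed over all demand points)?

337

Open {F-α, F-γ, F-δ}; cheapest assignment that respects the capacities:
  F-α (cap 15, load 5): C — cost 5×7 = 35
  F-γ (cap 11, load 11): B — cost 11×4 = 44
  F-δ (cap 15, load 11): A, D — cost 4×11 + 7×2 = 58
  Shipping 137, fixed 200 → total 337.
  Any other capacity-feasible assignment to {F-α, F-γ, F-δ} ships for at least 137.
Compare {F-α, F-δ}: its best feasible assignment gives total 357.
Compare {F-β, F-γ, F-δ}: its best feasible assignment gives total 364.
Every other set of open sites that can feasibly serve all demand totals ≥ 357 even under its best assignment. Minimum: 337.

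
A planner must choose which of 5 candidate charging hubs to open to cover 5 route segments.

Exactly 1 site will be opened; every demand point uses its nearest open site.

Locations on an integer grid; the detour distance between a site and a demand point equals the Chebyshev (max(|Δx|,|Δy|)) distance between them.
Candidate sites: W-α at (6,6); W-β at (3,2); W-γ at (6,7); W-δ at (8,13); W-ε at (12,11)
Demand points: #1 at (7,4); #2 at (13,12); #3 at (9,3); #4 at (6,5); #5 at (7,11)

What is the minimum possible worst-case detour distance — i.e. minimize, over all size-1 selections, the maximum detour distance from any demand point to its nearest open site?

Open {W-α}.
  Farthest demand point is #2 at detour distance 7 (to W-α); all others are ≤ 7.
With {W-γ} the worst case is 7.
With {W-ε} the worst case is 8.
No size-1 selection achieves below 7.

7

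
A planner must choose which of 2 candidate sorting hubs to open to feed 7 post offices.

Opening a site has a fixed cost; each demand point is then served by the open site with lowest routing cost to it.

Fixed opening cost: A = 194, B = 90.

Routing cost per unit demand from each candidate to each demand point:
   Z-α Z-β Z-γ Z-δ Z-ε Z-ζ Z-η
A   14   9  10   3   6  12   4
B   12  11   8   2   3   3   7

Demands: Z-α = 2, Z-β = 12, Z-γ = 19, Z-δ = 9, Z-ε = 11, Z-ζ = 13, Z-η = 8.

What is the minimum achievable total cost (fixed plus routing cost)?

Open {B}: assign each demand point to its cheapest open site.
  Z-α→B 2×12=24, Z-β→B 12×11=132, Z-γ→B 19×8=152, Z-δ→B 9×2=18, Z-ε→B 11×3=33, Z-ζ→B 13×3=39, Z-η→B 8×7=56
  routing cost 454, fixed 90 → total 544.
Compare {A, B}: routing cost 406 + fixed 284 = 690.
Compare {A}: routing cost 607 + fixed 194 = 801.

544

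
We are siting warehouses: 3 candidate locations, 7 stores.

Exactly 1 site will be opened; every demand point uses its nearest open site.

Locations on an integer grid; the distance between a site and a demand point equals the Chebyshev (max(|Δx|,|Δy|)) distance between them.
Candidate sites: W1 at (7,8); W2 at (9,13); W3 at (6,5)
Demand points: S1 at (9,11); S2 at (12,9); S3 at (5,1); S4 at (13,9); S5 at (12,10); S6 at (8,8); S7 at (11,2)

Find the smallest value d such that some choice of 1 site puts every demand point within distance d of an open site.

7

Open {W1}.
  Farthest demand point is S3 at distance 7 (to W1); all others are ≤ 7.
With {W3} the worst case is 7.
With {W2} the worst case is 12.
No size-1 selection achieves below 7.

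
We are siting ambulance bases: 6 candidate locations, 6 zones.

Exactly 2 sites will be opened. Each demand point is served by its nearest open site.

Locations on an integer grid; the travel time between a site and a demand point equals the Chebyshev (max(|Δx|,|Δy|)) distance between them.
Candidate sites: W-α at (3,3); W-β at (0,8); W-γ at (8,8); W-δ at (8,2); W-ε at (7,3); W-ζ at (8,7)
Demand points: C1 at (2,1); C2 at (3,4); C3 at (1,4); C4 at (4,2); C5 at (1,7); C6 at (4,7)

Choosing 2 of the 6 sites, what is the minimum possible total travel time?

11

Open {W-α, W-β}.
  C1→W-α 2, C2→W-α 1, C3→W-α 2, C4→W-α 1, C5→W-β 1, C6→W-α 4  ⇒ total 11.
Compare {W-α, W-γ}: total 14.
Compare {W-α, W-δ}: total 14.
No size-2 selection does better; minimum is 11.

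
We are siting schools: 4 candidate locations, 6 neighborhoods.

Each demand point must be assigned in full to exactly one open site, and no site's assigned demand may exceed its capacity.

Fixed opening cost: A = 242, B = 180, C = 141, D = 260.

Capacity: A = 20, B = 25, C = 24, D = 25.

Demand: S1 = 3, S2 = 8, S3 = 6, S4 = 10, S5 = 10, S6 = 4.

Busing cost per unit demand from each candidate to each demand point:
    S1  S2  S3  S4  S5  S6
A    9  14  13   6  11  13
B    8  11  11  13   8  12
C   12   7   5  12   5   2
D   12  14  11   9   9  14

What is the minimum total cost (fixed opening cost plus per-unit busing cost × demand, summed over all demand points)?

649

Open {B, C}; cheapest assignment that respects the capacities:
  B (cap 25, load 23): S1, S4, S5 — cost 3×8 + 10×13 + 10×8 = 234
  C (cap 24, load 18): S2, S3, S6 — cost 8×7 + 6×5 + 4×2 = 94
  Shipping 328, fixed 321 → total 649.
  Any other capacity-feasible assignment to {B, C} ships for at least 328.
Compare {A, C}: its best feasible assignment gives total 658.
Compare {C, D}: its best feasible assignment gives total 707.
Every other set of open sites that can feasibly serve all demand totals ≥ 658 even under its best assignment. Minimum: 649.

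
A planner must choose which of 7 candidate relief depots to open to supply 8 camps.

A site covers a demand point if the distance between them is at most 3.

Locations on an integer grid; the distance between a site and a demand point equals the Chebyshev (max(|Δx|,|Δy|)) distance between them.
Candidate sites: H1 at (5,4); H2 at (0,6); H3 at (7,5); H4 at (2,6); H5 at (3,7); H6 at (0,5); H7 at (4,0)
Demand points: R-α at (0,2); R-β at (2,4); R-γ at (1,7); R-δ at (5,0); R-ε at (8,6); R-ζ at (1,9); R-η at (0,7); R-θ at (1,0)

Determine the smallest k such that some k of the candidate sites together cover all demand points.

Coverage sets (demand points within 3 of each site):
  H1: {R-β, R-ε}
  H2: {R-β, R-γ, R-ζ, R-η}
  H3: {R-ε}
  H4: {R-β, R-γ, R-ζ, R-η}
  H5: {R-β, R-γ, R-ζ, R-η}
  H6: {R-α, R-β, R-γ, R-η}
  H7: {R-δ, R-θ}
No 3 sites suffice: every size-3 union leaves at least one demand point uncovered.
But {H1, H2, H6, H7} covers everything, so the minimum is 4.

4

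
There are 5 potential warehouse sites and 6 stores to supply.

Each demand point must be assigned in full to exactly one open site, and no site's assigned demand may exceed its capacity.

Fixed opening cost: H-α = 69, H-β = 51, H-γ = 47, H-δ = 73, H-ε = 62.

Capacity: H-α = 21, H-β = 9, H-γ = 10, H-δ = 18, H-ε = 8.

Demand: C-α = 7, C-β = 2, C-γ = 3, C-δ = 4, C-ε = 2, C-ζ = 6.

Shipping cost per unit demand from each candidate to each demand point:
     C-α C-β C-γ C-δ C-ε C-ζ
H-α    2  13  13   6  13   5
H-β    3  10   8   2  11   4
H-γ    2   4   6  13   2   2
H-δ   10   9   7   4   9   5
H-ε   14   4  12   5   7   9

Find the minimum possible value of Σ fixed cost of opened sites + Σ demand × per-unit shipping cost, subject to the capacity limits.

Open {H-α, H-γ}; cheapest assignment that respects the capacities:
  H-α (cap 21, load 17): C-α, C-δ, C-ζ — cost 7×2 + 4×6 + 6×5 = 68
  H-γ (cap 10, load 7): C-β, C-γ, C-ε — cost 2×4 + 3×6 + 2×2 = 30
  Shipping 98, fixed 116 → total 214.
  Any other capacity-feasible assignment to {H-α, H-γ} ships for at least 98.
Compare {H-γ, H-δ}: its best feasible assignment gives total 223.
Compare {H-α, H-β, H-γ}: its best feasible assignment gives total 237.
Every other set of open sites that can feasibly serve all demand totals ≥ 223 even under its best assignment. Minimum: 214.

214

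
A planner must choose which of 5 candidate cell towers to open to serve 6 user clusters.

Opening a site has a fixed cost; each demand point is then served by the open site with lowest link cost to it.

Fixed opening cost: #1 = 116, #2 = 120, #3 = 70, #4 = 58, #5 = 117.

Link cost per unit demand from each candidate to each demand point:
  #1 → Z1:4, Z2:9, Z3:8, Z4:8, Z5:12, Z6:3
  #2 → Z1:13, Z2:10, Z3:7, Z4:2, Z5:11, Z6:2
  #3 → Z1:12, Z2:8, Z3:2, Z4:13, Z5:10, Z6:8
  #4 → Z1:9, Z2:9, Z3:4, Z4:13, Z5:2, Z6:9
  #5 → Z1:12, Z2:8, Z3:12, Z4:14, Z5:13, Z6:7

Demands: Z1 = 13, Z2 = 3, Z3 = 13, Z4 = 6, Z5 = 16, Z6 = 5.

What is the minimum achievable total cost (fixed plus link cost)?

Open {#1, #4}: assign each demand point to its cheapest open site.
  Z1→#1 13×4=52, Z2→#1 3×9=27, Z3→#4 13×4=52, Z4→#1 6×8=48, Z5→#4 16×2=32, Z6→#1 5×3=15
  link cost 226, fixed 174 → total 400.
Compare {#4}: link cost 351 + fixed 58 = 409.
Compare {#2, #4}: link cost 250 + fixed 178 = 428.
Compare {#1, #3, #4}: link cost 197 + fixed 244 = 441.
All other subsets cost ≥ 409. Minimum total cost: 400.

400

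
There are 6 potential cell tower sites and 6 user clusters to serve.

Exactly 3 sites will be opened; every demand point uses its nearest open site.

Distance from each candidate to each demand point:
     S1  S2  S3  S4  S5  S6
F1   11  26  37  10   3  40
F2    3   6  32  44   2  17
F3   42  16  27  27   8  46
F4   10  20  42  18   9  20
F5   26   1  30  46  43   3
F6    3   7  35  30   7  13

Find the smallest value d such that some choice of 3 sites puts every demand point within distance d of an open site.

Open {F1, F2, F3}.
  Farthest demand point is S3 at distance 27 (to F3); all others are ≤ 27.
With {F1, F3, F4} the worst case is 27.
With {F1, F3, F5} the worst case is 27.
No size-3 selection achieves below 27.

27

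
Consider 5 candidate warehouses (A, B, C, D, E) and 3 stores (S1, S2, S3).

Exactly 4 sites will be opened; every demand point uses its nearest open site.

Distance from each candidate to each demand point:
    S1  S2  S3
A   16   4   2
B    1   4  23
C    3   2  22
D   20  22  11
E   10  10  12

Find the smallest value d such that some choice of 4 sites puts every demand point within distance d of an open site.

2

Open {A, B, C, D}.
  Farthest demand point is S2 at distance 2 (to C); all others are ≤ 2.
With {A, B, C, E} the worst case is 2.
With {A, C, D, E} the worst case is 3.
No size-4 selection achieves below 2.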